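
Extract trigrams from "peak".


Word: "peak" (length 4)
Number of trigrams = 4 - 3 + 1 = 2
  Position 0: "pea"
  Position 1: "eak"
Trigrams = "pea", "eak"


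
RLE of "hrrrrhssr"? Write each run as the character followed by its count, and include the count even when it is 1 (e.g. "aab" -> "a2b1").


String: "hrrrrhssr"
Scanning for consecutive runs:
  'h' x 1
  'r' x 4
  'h' x 1
  's' x 2
  'r' x 1
RLE = "h1r4h1s2r1"


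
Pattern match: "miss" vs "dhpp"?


Pattern of "miss": [0, 1, 2, 2]
Pattern of "dhpp": [0, 1, 2, 2]
Patterns match
Same pattern = Yes


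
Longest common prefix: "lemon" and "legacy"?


Word 1: "lemon"
Word 2: "legacy"
Comparing from start:
  Pos 0: 'l' == 'l'
  Pos 1: 'e' == 'e'
  Pos 2: 'm' != 'g' (stop)
LCP = "le" (length 2)


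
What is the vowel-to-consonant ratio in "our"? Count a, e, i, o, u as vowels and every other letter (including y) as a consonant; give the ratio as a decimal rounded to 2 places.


Word: "our"
Vowels (a,e,i,o,u): 2
Consonants: 1
Ratio = 2/1
= 2.00


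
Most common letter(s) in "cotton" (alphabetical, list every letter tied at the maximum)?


Word: "cotton"
Letter counts:
  'c': 1
  'n': 1
  'o': 2
  't': 2
Maximum count = 2
Most frequent = 'o', 't' (2 times each)


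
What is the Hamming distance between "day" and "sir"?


Comparing character by character (same length = 3):
  Pos 0: 'd' vs 's' !=
  Pos 1: 'a' vs 'i' !=
  Pos 2: 'y' vs 'r' !=
Hamming distance = 3


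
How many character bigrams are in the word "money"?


Word: "money" (length 5)
Number of 2-grams = length - 2 + 1 = 5 - 2 + 1
= 4


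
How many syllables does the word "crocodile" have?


Word: "crocodile"
Syllable breakdown: croc-o-dile
Counting: 3 parts
= 3 syllables


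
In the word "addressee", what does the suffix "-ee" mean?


Suffix: -ee
As in: addressee -> address + -ee
Meaning = one who receives


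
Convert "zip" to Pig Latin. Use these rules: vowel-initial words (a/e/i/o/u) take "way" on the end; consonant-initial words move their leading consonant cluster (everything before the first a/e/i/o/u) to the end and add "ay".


Word: "zip"
Starts with consonant(s) → move to end, add 'ay'
Consonant cluster: "z"
Pig Latin = "ipzay"


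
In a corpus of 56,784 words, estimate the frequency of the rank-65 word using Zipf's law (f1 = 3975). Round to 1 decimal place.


Zipf's law: f(r) = f(1) / r
f(1) = 3975
f(65) = 3975 / 65
= 61.2 occurrences


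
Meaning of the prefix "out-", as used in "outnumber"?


Prefix: out-
Example: outnumber = out- + number
Meaning = surpass


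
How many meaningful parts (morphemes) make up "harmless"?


Word: "harmless"
Morphemes: harm | -less
Each morpheme carries meaning
= 2 morphemes


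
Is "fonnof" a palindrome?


Word: "fonnof"
Reversed: "fonnof"
Forward == Backward? fonnof == fonnof
Palindrome = Yes


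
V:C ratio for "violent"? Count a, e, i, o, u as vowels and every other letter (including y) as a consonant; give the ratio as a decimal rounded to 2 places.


Word: "violent"
Vowels (a,e,i,o,u): 3
Consonants: 4
Ratio = 3/4
= 0.75


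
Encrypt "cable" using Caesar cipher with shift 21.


Word: "cable"
Shift: 21
Each letter → (letter + shift) mod 26:
  'c' (2) + 21 = 23 → 'x'
  'a' (0) + 21 = 21 → 'v'
  'b' (1) + 21 = 22 → 'w'
  'l' (11) + 21 = 6 → 'g'
  'e' (4) + 21 = 25 → 'z'
Result = "xvwgz"


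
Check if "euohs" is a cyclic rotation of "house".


Word: "house", Candidate: "euohs"
Method: check if candidate is substring of word+word
"househouse" contains "euohs"? No
Is rotation = No


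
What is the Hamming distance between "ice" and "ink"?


Comparing character by character (same length = 3):
  Pos 0: 'i' vs 'i' =
  Pos 1: 'c' vs 'n' !=
  Pos 2: 'e' vs 'k' !=
Hamming distance = 2


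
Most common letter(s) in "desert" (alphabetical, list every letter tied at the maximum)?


Word: "desert"
Letter counts:
  'd': 1
  'e': 2
  'r': 1
  's': 1
  't': 1
Maximum count = 2
Most frequent = 'e' (2 times each)


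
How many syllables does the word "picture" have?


Word: "picture"
Syllable breakdown: pic · ture
Counting: 2 parts
= 2 syllables


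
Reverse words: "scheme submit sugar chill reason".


Original: "scheme submit sugar chill reason"
Words (1..n): scheme | submit | sugar | chill | reason
Reversed (n..1): reason | chill | sugar | submit | scheme
Result = "reason chill sugar submit scheme"


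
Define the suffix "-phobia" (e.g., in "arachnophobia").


Suffix: -phobia
As in: arachnophobia -> arachno- + -phobia
Meaning = fear of


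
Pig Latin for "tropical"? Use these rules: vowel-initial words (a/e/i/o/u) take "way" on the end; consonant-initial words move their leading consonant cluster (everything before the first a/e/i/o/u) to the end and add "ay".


Word: "tropical"
Starts with consonant(s) → move to end, add 'ay'
Consonant cluster: "tr"
Pig Latin = "opicaltray"


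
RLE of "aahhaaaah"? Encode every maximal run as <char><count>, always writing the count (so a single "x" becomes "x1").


String: "aahhaaaah"
Scanning for consecutive runs:
  'a' x 2
  'h' x 2
  'a' x 4
  'h' x 1
RLE = "a2h2a4h1"


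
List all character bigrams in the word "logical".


Word: "logical" (length 7)
Number of bigrams = 7 - 2 + 1 = 6
  Position 0: "lo"
  Position 1: "og"
  Position 2: "gi"
  Position 3: "ic"
  Position 4: "ca"
  Position 5: "al"
Bigrams = "lo", "og", "gi", "ic", "ca", "al"


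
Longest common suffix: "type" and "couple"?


Word 1: "type"
Word 2: "couple"
Comparing from end:
  Pos -1: 'e' == 'e'
  Pos -2: 'p' != 'l' (stop)
LCS = "e" (length 1)


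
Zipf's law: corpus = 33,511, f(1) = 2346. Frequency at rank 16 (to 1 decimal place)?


Zipf's law: f(r) = f(1) / r
f(1) = 2346
f(16) = 2346 / 16
= 146.6 occurrences


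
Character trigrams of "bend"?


Word: "bend" (length 4)
Number of trigrams = 4 - 3 + 1 = 2
  Position 0: "ben"
  Position 1: "end"
Trigrams = "ben", "end"


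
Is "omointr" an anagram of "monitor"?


Word 1: "monitor" → sorted: imnoort
Word 2: "omointr" → sorted: imnoort
Same letters? imnoort == imnoort
Anagram = Yes


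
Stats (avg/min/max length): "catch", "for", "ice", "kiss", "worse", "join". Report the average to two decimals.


Lengths: "catch"=5, "for"=3, "ice"=3, "kiss"=4, "worse"=5, "join"=4
Sum = 24, Count = 6
Average = 24/6 = 4.00
= avg=4.00, min=3, max=5


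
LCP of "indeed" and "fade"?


Word 1: "indeed"
Word 2: "fade"
Comparing from start:
  Pos 0: 'i' != 'f' (stop)
LCP = "" (length 0)


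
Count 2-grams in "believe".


Word: "believe" (length 7)
Number of 2-grams = length - 2 + 1 = 7 - 2 + 1
= 6


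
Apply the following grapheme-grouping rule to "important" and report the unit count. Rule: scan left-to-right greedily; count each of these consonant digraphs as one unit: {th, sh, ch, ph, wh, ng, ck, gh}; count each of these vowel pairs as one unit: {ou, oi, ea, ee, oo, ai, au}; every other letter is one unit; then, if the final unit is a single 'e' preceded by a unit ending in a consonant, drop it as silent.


Word: "important" (9 letters)
Left-to-right scan:
  (1) 'i' (letter)
  (2) 'm' (letter)
  (3) 'p' (letter)
  (4) 'o' (letter)
  (5) 'r' (letter)
  (6) 't' (letter)
  (7) 'a' (letter)
  (8) 'n' (letter)
  (9) 't' (letter)
Units from scan: 9
Sound units = 9 units


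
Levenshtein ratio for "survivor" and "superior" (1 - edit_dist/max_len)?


Word 1: "survivor" (length 8)
Word 2: "superior" (length 8)
One optimal edit sequence:
  1. keep 's'
  2. keep 'u'
  3. substitute 'r' -> 'p'  (+1)
  4. substitute 'v' -> 'e'  (+1)
  5. substitute 'i' -> 'r'  (+1)
  6. substitute 'v' -> 'i'  (+1)
  7. keep 'o'
  8. keep 'r'
Edit distance = 4
Max length = max(8, 8) = 8
Similarity = 1 - 4/8
= 0.5000


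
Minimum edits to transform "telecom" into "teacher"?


Word 1: "telecom" (length 7)
Word 2: "teacher" (length 7)
One optimal edit sequence (insert/delete/substitute each cost 1):
  1. keep 't'
  2. keep 'e'
  3. substitute 'l' -> 'a'  (+1)
  4. substitute 'e' -> 'c'  (+1)
  5. substitute 'c' -> 'h'  (+1)
  6. substitute 'o' -> 'e'  (+1)
  7. substitute 'm' -> 'r'  (+1)
Total edit operations: 5
Edit distance = 5


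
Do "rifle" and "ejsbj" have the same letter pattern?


Pattern of "rifle": [0, 1, 2, 3, 4]
Pattern of "ejsbj": [0, 1, 2, 3, 1]
Patterns do not match
Same pattern = No


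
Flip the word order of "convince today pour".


Original: "convince today pour"
Words (1..n): convince | today | pour
Reversed (n..1): pour | today | convince
Result = "pour today convince"


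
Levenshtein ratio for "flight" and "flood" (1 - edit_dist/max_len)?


Word 1: "flight" (length 6)
Word 2: "flood" (length 5)
One optimal edit sequence:
  1. keep 'f'
  2. keep 'l'
  3. delete 'i'  (+1)
  4. substitute 'g' -> 'o'  (+1)
  5. substitute 'h' -> 'o'  (+1)
  6. substitute 't' -> 'd'  (+1)
Edit distance = 4
Max length = max(6, 5) = 6
Similarity = 1 - 4/6
= 0.3333


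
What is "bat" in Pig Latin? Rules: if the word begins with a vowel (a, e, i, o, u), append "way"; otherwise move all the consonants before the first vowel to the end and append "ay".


Word: "bat"
Starts with consonant(s) → move to end, add 'ay'
Consonant cluster: "b"
Pig Latin = "atbay"


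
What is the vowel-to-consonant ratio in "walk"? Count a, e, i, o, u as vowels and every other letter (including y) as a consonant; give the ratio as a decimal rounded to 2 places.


Word: "walk"
Vowels (a,e,i,o,u): 1
Consonants: 3
Ratio = 1/3
= 0.33


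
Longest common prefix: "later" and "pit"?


Word 1: "later"
Word 2: "pit"
Comparing from start:
  Pos 0: 'l' != 'p' (stop)
LCP = "" (length 0)


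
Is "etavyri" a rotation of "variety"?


Word: "variety", Candidate: "etavyri"
Method: check if candidate is substring of word+word
"varietyvariety" contains "etavyri"? No
Is rotation = No


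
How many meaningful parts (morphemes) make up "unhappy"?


Word: "unhappy"
Morphemes: un- / happy
Each morpheme carries meaning
= 2 morphemes


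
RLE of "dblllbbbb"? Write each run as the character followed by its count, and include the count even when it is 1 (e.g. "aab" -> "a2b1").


String: "dblllbbbb"
Scanning for consecutive runs:
  'd' x 1
  'b' x 1
  'l' x 3
  'b' x 4
RLE = "d1b1l3b4"


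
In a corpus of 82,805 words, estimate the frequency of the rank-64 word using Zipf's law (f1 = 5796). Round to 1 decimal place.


Zipf's law: f(r) = f(1) / r
f(1) = 5796
f(64) = 5796 / 64
= 90.6 occurrences


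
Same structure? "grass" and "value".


Pattern of "grass": [0, 1, 2, 3, 3]
Pattern of "value": [0, 1, 2, 3, 4]
Patterns do not match
Same pattern = No


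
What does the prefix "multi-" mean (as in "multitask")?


Prefix: multi-
Example: multitask = multi- + task
Meaning = many


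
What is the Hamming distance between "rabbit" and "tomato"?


Comparing character by character (same length = 6):
  Pos 0: 'r' vs 't' !=
  Pos 1: 'a' vs 'o' !=
  Pos 2: 'b' vs 'm' !=
  Pos 3: 'b' vs 'a' !=
  Pos 4: 'i' vs 't' !=
  Pos 5: 't' vs 'o' !=
Hamming distance = 6


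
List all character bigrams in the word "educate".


Word: "educate" (length 7)
Number of bigrams = 7 - 2 + 1 = 6
  Position 0: "ed"
  Position 1: "du"
  Position 2: "uc"
  Position 3: "ca"
  Position 4: "at"
  Position 5: "te"
Bigrams = "ed", "du", "uc", "ca", "at", "te"


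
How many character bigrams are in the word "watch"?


Word: "watch" (length 5)
Number of 2-grams = length - 2 + 1 = 5 - 2 + 1
= 4


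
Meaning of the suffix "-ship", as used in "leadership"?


Suffix: -ship
Example: leadership (leader + -ship)
Meaning = state / position


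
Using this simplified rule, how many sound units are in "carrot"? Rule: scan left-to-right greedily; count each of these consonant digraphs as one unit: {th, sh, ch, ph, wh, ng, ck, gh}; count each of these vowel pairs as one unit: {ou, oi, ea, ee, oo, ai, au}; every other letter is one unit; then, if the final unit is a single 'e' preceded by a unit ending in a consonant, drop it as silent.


Word: "carrot" (6 letters)
Left-to-right scan:
  (1) 'c' (letter)
  (2) 'a' (letter)
  (3) 'r' (letter)
  (4) 'r' (letter)
  (5) 'o' (letter)
  (6) 't' (letter)
Units from scan: 6
Sound units = 6 units


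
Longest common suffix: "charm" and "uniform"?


Word 1: "charm"
Word 2: "uniform"
Comparing from end:
  Pos -1: 'm' == 'm'
  Pos -2: 'r' == 'r'
  Pos -3: 'a' != 'o' (stop)
LCS = "rm" (length 2)


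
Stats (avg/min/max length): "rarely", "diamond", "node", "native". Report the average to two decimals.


Lengths: "rarely"=6, "diamond"=7, "node"=4, "native"=6
Sum = 23, Count = 4
Average = 23/4 = 5.75
= avg=5.75, min=4, max=7


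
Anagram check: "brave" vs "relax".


Word 1: "brave" → sorted: aberv
Word 2: "relax" → sorted: aelrx
Same letters? aberv != aelrx
Anagram = No


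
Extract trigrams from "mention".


Word: "mention" (length 7)
Number of trigrams = 7 - 3 + 1 = 5
  Position 0: "men"
  Position 1: "ent"
  Position 2: "nti"
  Position 3: "tio"
  Position 4: "ion"
Trigrams = "men", "ent", "nti", "tio", "ion"


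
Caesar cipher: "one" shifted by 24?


Word: "one"
Shift: 24
Each letter → (letter + shift) mod 26:
  'o' (14) + 24 = 12 → 'm'
  'n' (13) + 24 = 11 → 'l'
  'e' (4) + 24 = 2 → 'c'
Result = "mlc"


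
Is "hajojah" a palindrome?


Word: "hajojah"
Reversed: "hajojah"
Forward == Backward? hajojah == hajojah
Palindrome = Yes


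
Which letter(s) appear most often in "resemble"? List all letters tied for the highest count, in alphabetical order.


Word: "resemble"
Letter counts:
  'b': 1
  'e': 3
  'l': 1
  'm': 1
  'r': 1
  's': 1
Maximum count = 3
Most frequent = 'e' (3 times each)


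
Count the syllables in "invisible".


Word: "invisible"
Syllable breakdown: in | vis | i | ble
Counting: 4 parts
= 4 syllables


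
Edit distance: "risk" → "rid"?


Word 1: "risk" (length 4)
Word 2: "rid" (length 3)
One optimal edit sequence (insert/delete/substitute each cost 1):
  1. keep 'r'
  2. keep 'i'
  3. delete 's'  (+1)
  4. substitute 'k' -> 'd'  (+1)
Total edit operations: 2
Edit distance = 2


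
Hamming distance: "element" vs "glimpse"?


Comparing character by character (same length = 7):
  Pos 0: 'e' vs 'g' !=
  Pos 1: 'l' vs 'l' =
  Pos 2: 'e' vs 'i' !=
  Pos 3: 'm' vs 'm' =
  Pos 4: 'e' vs 'p' !=
  Pos 5: 'n' vs 's' !=
  Pos 6: 't' vs 'e' !=
Hamming distance = 5


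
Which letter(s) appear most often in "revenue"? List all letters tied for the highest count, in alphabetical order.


Word: "revenue"
Letter counts:
  'e': 3
  'n': 1
  'r': 1
  'u': 1
  'v': 1
Maximum count = 3
Most frequent = 'e' (3 times each)


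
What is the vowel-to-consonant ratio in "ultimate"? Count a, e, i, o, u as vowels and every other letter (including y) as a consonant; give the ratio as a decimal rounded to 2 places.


Word: "ultimate"
Vowels (a,e,i,o,u): 4
Consonants: 4
Ratio = 4/4
= 1.00


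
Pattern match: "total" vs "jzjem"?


Pattern of "total": [0, 1, 0, 2, 3]
Pattern of "jzjem": [0, 1, 0, 2, 3]
Patterns match
Same pattern = Yes


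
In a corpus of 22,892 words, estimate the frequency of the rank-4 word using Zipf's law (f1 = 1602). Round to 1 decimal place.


Zipf's law: f(r) = f(1) / r
f(1) = 1602
f(4) = 1602 / 4
= 400.5 occurrences


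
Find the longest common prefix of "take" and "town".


Word 1: "take"
Word 2: "town"
Comparing from start:
  Pos 0: 't' == 't'
  Pos 1: 'a' != 'o' (stop)
LCP = "t" (length 1)


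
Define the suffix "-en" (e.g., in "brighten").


Suffix: -en
Example: brighten (bright + -en)
Meaning = to make / become


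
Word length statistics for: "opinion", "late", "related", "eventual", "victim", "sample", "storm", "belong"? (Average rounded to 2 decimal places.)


Lengths: "opinion"=7, "late"=4, "related"=7, "eventual"=8, "victim"=6, "sample"=6, "storm"=5, "belong"=6
Sum = 49, Count = 8
Average = 49/8 = 6.13
= avg=6.13, min=4, max=8


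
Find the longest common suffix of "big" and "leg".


Word 1: "big"
Word 2: "leg"
Comparing from end:
  Pos -1: 'g' == 'g'
  Pos -2: 'i' != 'e' (stop)
LCS = "g" (length 1)


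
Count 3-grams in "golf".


Word: "golf" (length 4)
Number of 3-grams = length - 3 + 1 = 4 - 3 + 1
= 2


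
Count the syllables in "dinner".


Word: "dinner"
Syllable breakdown: din | ner
Counting: 2 parts
= 2 syllables


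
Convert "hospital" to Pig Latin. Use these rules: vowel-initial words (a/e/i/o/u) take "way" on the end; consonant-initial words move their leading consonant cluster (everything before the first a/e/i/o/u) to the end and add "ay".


Word: "hospital"
Starts with consonant(s) → move to end, add 'ay'
Consonant cluster: "h"
Pig Latin = "ospitalhay"


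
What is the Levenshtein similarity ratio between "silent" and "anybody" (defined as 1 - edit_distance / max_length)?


Word 1: "silent" (length 6)
Word 2: "anybody" (length 7)
One optimal edit sequence:
  1. insert 'a'  (+1)
  2. substitute 's' -> 'n'  (+1)
  3. substitute 'i' -> 'y'  (+1)
  4. substitute 'l' -> 'b'  (+1)
  5. substitute 'e' -> 'o'  (+1)
  6. substitute 'n' -> 'd'  (+1)
  7. substitute 't' -> 'y'  (+1)
Edit distance = 7
Max length = max(6, 7) = 7
Similarity = 1 - 7/7
= 0.0000


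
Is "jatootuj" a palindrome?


Word: "jatootuj"
Reversed: "jutootaj"
Forward == Backward? jatootuj != jutootaj
Palindrome = No


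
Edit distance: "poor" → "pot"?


Word 1: "poor" (length 4)
Word 2: "pot" (length 3)
One optimal edit sequence (insert/delete/substitute each cost 1):
  1. keep 'p'
  2. delete 'o'  (+1)
  3. keep 'o'
  4. substitute 'r' -> 't'  (+1)
Total edit operations: 2
Edit distance = 2


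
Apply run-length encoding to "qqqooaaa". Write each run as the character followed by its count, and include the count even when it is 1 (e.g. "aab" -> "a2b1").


String: "qqqooaaa"
Scanning for consecutive runs:
  'q' x 3
  'o' x 2
  'a' x 3
RLE = "q3o2a3"


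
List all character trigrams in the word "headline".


Word: "headline" (length 8)
Number of trigrams = 8 - 3 + 1 = 6
  Position 0: "hea"
  Position 1: "ead"
  Position 2: "adl"
  Position 3: "dli"
  Position 4: "lin"
  Position 5: "ine"
Trigrams = "hea", "ead", "adl", "dli", "lin", "ine"


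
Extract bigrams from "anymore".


Word: "anymore" (length 7)
Number of bigrams = 7 - 2 + 1 = 6
  Position 0: "an"
  Position 1: "ny"
  Position 2: "ym"
  Position 3: "mo"
  Position 4: "or"
  Position 5: "re"
Bigrams = "an", "ny", "ym", "mo", "or", "re"


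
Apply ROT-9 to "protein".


Word: "protein"
Shift: 9
Each letter → (letter + shift) mod 26:
  'p' (15) + 9 = 24 → 'y'
  'r' (17) + 9 = 0 → 'a'
  'o' (14) + 9 = 23 → 'x'
  't' (19) + 9 = 2 → 'c'
  'e' (4) + 9 = 13 → 'n'
  'i' (8) + 9 = 17 → 'r'
  'n' (13) + 9 = 22 → 'w'
Result = "yaxcnrw"


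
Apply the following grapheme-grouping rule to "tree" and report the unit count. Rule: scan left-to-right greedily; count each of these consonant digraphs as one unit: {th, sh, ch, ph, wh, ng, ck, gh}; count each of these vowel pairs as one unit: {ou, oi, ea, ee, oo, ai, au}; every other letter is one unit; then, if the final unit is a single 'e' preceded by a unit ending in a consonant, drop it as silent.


Word: "tree" (4 letters)
Left-to-right scan:
  [1] 't' (letter)
  [2] 'r' (letter)
  [3] 'ee' (vowel-pair)
Units from scan: 3
Sound units = 3 units


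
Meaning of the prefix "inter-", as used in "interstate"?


Prefix: inter-
As in: interstate -> inter- + state
Meaning = between


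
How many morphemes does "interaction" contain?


Word: "interaction"
Morphemes: inter- | act | -ion
Each morpheme carries meaning
= 3 morphemes


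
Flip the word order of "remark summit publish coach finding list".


Original: "remark summit publish coach finding list"
Words (1..n): remark | summit | publish | coach | finding | list
Reversed (n..1): list | finding | coach | publish | summit | remark
Result = "list finding coach publish summit remark"


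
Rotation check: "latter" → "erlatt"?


Word: "latter", Candidate: "erlatt"
Method: check if candidate is substring of word+word
"latterlatter" contains "erlatt"? Yes
Is rotation = Yes


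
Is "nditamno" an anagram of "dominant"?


Word 1: "dominant" → sorted: adimnnot
Word 2: "nditamno" → sorted: adimnnot
Same letters? adimnnot == adimnnot
Anagram = Yes


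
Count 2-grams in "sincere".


Word: "sincere" (length 7)
Number of 2-grams = length - 2 + 1 = 7 - 2 + 1
= 6


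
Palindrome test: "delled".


Word: "delled"
Reversed: "delled"
Forward == Backward? delled == delled
Palindrome = Yes


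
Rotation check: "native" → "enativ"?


Word: "native", Candidate: "enativ"
Method: check if candidate is substring of word+word
"nativenative" contains "enativ"? Yes
Is rotation = Yes


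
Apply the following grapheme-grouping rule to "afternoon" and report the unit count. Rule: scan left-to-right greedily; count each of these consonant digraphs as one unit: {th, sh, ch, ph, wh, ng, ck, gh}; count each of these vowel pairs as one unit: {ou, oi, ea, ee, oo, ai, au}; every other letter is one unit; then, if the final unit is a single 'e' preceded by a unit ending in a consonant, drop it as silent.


Word: "afternoon" (9 letters)
Left-to-right scan:
  (1) 'a' (letter)
  (2) 'f' (letter)
  (3) 't' (letter)
  (4) 'e' (letter)
  (5) 'r' (letter)
  (6) 'n' (letter)
  (7) 'oo' (vowel-pair)
  (8) 'n' (letter)
Units from scan: 8
Sound units = 8 units


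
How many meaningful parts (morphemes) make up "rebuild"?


Word: "rebuild"
Morphemes: re- | build
Each morpheme carries meaning
= 2 morphemes


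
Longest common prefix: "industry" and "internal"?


Word 1: "industry"
Word 2: "internal"
Comparing from start:
  Pos 0: 'i' == 'i'
  Pos 1: 'n' == 'n'
  Pos 2: 'd' != 't' (stop)
LCP = "in" (length 2)


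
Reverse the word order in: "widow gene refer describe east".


Original: "widow gene refer describe east"
Words (1..n): widow | gene | refer | describe | east
Reversed (n..1): east | describe | refer | gene | widow
Result = "east describe refer gene widow"


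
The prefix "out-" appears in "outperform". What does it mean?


Prefix: out-
Example: outperform = out- + perform
Meaning = surpass


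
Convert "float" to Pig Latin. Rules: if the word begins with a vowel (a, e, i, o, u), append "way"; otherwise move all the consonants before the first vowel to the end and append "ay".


Word: "float"
Starts with consonant(s) → move to end, add 'ay'
Consonant cluster: "fl"
Pig Latin = "oatflay"


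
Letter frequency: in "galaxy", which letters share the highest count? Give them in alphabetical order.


Word: "galaxy"
Letter counts:
  'a': 2
  'g': 1
  'l': 1
  'x': 1
  'y': 1
Maximum count = 2
Most frequent = 'a' (2 times each)


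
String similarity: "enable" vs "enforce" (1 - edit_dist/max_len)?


Word 1: "enable" (length 6)
Word 2: "enforce" (length 7)
One optimal edit sequence:
  1. keep 'e'
  2. keep 'n'
  3. insert 'f'  (+1)
  4. substitute 'a' -> 'o'  (+1)
  5. substitute 'b' -> 'r'  (+1)
  6. substitute 'l' -> 'c'  (+1)
  7. keep 'e'
Edit distance = 4
Max length = max(6, 7) = 7
Similarity = 1 - 4/7
= 0.4286


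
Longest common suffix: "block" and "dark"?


Word 1: "block"
Word 2: "dark"
Comparing from end:
  Pos -1: 'k' == 'k'
  Pos -2: 'c' != 'r' (stop)
LCS = "k" (length 1)


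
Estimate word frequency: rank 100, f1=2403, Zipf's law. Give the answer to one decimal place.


Zipf's law: f(r) = f(1) / r
f(1) = 2403
f(100) = 2403 / 100
= 24.0 occurrences


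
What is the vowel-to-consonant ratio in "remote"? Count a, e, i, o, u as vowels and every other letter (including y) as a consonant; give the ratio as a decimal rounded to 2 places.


Word: "remote"
Vowels (a,e,i,o,u): 3
Consonants: 3
Ratio = 3/3
= 1.00


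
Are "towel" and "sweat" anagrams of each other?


Word 1: "towel" → sorted: elotw
Word 2: "sweat" → sorted: aestw
Same letters? elotw != aestw
Anagram = No


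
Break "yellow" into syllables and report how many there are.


Word: "yellow"
Syllable breakdown: yel-low
Counting: 2 parts
= 2 syllables


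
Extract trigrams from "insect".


Word: "insect" (length 6)
Number of trigrams = 6 - 3 + 1 = 4
  Position 0: "ins"
  Position 1: "nse"
  Position 2: "sec"
  Position 3: "ect"
Trigrams = "ins", "nse", "sec", "ect"


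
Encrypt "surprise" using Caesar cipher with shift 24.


Word: "surprise"
Shift: 24
Each letter → (letter + shift) mod 26:
  's' (18) + 24 = 16 → 'q'
  'u' (20) + 24 = 18 → 's'
  'r' (17) + 24 = 15 → 'p'
  'p' (15) + 24 = 13 → 'n'
  'r' (17) + 24 = 15 → 'p'
  'i' (8) + 24 = 6 → 'g'
  's' (18) + 24 = 16 → 'q'
  'e' (4) + 24 = 2 → 'c'
Result = "qspnpgqc"


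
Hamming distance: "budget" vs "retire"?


Comparing character by character (same length = 6):
  Pos 0: 'b' vs 'r' !=
  Pos 1: 'u' vs 'e' !=
  Pos 2: 'd' vs 't' !=
  Pos 3: 'g' vs 'i' !=
  Pos 4: 'e' vs 'r' !=
  Pos 5: 't' vs 'e' !=
Hamming distance = 6


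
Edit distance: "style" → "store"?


Word 1: "style" (length 5)
Word 2: "store" (length 5)
One optimal edit sequence (insert/delete/substitute each cost 1):
  1. keep 's'
  2. keep 't'
  3. substitute 'y' -> 'o'  (+1)
  4. substitute 'l' -> 'r'  (+1)
  5. keep 'e'
Total edit operations: 2
Edit distance = 2


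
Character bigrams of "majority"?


Word: "majority" (length 8)
Number of bigrams = 8 - 2 + 1 = 7
  Position 0: "ma"
  Position 1: "aj"
  Position 2: "jo"
  Position 3: "or"
  Position 4: "ri"
  Position 5: "it"
  Position 6: "ty"
Bigrams = "ma", "aj", "jo", "or", "ri", "it", "ty"


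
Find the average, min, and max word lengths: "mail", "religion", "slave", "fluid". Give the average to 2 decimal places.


Lengths: "mail"=4, "religion"=8, "slave"=5, "fluid"=5
Sum = 22, Count = 4
Average = 22/4 = 5.50
= avg=5.50, min=4, max=8


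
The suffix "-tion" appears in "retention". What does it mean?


Suffix: -tion
Example: retention = retain + -tion, with a spelling change
Meaning = act or process


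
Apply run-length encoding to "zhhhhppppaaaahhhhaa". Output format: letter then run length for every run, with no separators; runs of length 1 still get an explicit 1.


String: "zhhhhppppaaaahhhhaa"
Scanning for consecutive runs:
  'z' x 1
  'h' x 4
  'p' x 4
  'a' x 4
  'h' x 4
  'a' x 2
RLE = "z1h4p4a4h4a2"


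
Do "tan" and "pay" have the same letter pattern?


Pattern of "tan": [0, 1, 2]
Pattern of "pay": [0, 1, 2]
Patterns match
Same pattern = Yes


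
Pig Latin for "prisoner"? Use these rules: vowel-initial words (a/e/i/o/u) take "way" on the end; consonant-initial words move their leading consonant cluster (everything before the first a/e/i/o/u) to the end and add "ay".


Word: "prisoner"
Starts with consonant(s) → move to end, add 'ay'
Consonant cluster: "pr"
Pig Latin = "isonerpray"


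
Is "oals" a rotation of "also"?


Word: "also", Candidate: "oals"
Method: check if candidate is substring of word+word
"alsoalso" contains "oals"? Yes
Is rotation = Yes


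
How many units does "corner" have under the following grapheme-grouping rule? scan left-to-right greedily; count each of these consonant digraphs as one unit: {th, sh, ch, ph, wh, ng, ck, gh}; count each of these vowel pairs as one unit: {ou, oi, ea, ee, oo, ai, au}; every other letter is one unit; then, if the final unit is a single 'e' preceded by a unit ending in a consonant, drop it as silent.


Word: "corner" (6 letters)
Left-to-right scan:
  (1) 'c' (letter)
  (2) 'o' (letter)
  (3) 'r' (letter)
  (4) 'n' (letter)
  (5) 'e' (letter)
  (6) 'r' (letter)
Units from scan: 6
Sound units = 6 units


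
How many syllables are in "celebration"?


Word: "celebration"
Syllable breakdown: cel-e-bra-tion
Counting: 4 parts
= 4 syllables


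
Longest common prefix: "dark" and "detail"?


Word 1: "dark"
Word 2: "detail"
Comparing from start:
  Pos 0: 'd' == 'd'
  Pos 1: 'a' != 'e' (stop)
LCP = "d" (length 1)


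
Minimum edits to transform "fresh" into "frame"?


Word 1: "fresh" (length 5)
Word 2: "frame" (length 5)
One optimal edit sequence (insert/delete/substitute each cost 1):
  1. keep 'f'
  2. keep 'r'
  3. substitute 'e' -> 'a'  (+1)
  4. substitute 's' -> 'm'  (+1)
  5. substitute 'h' -> 'e'  (+1)
Total edit operations: 3
Edit distance = 3


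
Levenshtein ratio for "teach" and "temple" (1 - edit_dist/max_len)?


Word 1: "teach" (length 5)
Word 2: "temple" (length 6)
One optimal edit sequence:
  1. keep 't'
  2. keep 'e'
  3. insert 'm'  (+1)
  4. substitute 'a' -> 'p'  (+1)
  5. substitute 'c' -> 'l'  (+1)
  6. substitute 'h' -> 'e'  (+1)
Edit distance = 4
Max length = max(5, 6) = 6
Similarity = 1 - 4/6
= 0.3333


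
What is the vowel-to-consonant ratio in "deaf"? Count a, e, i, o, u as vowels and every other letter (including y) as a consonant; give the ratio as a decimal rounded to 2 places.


Word: "deaf"
Vowels (a,e,i,o,u): 2
Consonants: 2
Ratio = 2/2
= 1.00


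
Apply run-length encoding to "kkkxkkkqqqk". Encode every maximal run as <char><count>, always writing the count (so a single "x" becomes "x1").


String: "kkkxkkkqqqk"
Scanning for consecutive runs:
  'k' x 3
  'x' x 1
  'k' x 3
  'q' x 3
  'k' x 1
RLE = "k3x1k3q3k1"


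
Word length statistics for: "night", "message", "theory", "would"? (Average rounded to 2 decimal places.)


Lengths: "night"=5, "message"=7, "theory"=6, "would"=5
Sum = 23, Count = 4
Average = 23/4 = 5.75
= avg=5.75, min=5, max=7


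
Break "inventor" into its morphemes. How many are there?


Word: "inventor"
Morphemes: invent / -or
Each morpheme carries meaning
= 2 morphemes


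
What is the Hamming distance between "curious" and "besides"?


Comparing character by character (same length = 7):
  Pos 0: 'c' vs 'b' !=
  Pos 1: 'u' vs 'e' !=
  Pos 2: 'r' vs 's' !=
  Pos 3: 'i' vs 'i' =
  Pos 4: 'o' vs 'd' !=
  Pos 5: 'u' vs 'e' !=
  Pos 6: 's' vs 's' =
Hamming distance = 5


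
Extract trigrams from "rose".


Word: "rose" (length 4)
Number of trigrams = 4 - 3 + 1 = 2
  Position 0: "ros"
  Position 1: "ose"
Trigrams = "ros", "ose"


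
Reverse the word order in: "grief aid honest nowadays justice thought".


Original: "grief aid honest nowadays justice thought"
Words (1..n): grief | aid | honest | nowadays | justice | thought
Reversed (n..1): thought | justice | nowadays | honest | aid | grief
Result = "thought justice nowadays honest aid grief"


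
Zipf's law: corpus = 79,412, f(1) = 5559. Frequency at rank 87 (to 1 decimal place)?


Zipf's law: f(r) = f(1) / r
f(1) = 5559
f(87) = 5559 / 87
= 63.9 occurrences


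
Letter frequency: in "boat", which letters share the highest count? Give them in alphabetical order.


Word: "boat"
Letter counts:
  'a': 1
  'b': 1
  'o': 1
  't': 1
Maximum count = 1
Most frequent = 'a', 'b', 'o', 't' (1 time each)


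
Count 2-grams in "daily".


Word: "daily" (length 5)
Number of 2-grams = length - 2 + 1 = 5 - 2 + 1
= 4


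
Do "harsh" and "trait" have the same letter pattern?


Pattern of "harsh": [0, 1, 2, 3, 0]
Pattern of "trait": [0, 1, 2, 3, 0]
Patterns match
Same pattern = Yes


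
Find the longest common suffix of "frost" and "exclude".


Word 1: "frost"
Word 2: "exclude"
Comparing from end:
  Pos -1: 't' != 'e' (stop)
LCS = "" (length 0)


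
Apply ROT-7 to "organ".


Word: "organ"
Shift: 7
Each letter → (letter + shift) mod 26:
  'o' (14) + 7 = 21 → 'v'
  'r' (17) + 7 = 24 → 'y'
  'g' (6) + 7 = 13 → 'n'
  'a' (0) + 7 = 7 → 'h'
  'n' (13) + 7 = 20 → 'u'
Result = "vynhu"


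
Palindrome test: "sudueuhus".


Word: "sudueuhus"
Reversed: "suhueudus"
Forward == Backward? sudueuhus != suhueudus
Palindrome = No


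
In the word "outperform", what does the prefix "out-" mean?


Prefix: out-
Example: outperform (out- + perform)
Meaning = surpass


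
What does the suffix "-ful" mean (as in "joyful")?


Suffix: -ful
Example: joyful (joy + -ful)
Meaning = full of


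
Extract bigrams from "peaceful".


Word: "peaceful" (length 8)
Number of bigrams = 8 - 2 + 1 = 7
  Position 0: "pe"
  Position 1: "ea"
  Position 2: "ac"
  Position 3: "ce"
  Position 4: "ef"
  Position 5: "fu"
  Position 6: "ul"
Bigrams = "pe", "ea", "ac", "ce", "ef", "fu", "ul"


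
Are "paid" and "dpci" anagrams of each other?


Word 1: "paid" → sorted: adip
Word 2: "dpci" → sorted: cdip
Same letters? adip != cdip
Anagram = No


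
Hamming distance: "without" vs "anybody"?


Comparing character by character (same length = 7):
  Pos 0: 'w' vs 'a' !=
  Pos 1: 'i' vs 'n' !=
  Pos 2: 't' vs 'y' !=
  Pos 3: 'h' vs 'b' !=
  Pos 4: 'o' vs 'o' =
  Pos 5: 'u' vs 'd' !=
  Pos 6: 't' vs 'y' !=
Hamming distance = 6


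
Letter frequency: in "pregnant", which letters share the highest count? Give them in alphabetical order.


Word: "pregnant"
Letter counts:
  'a': 1
  'e': 1
  'g': 1
  'n': 2
  'p': 1
  'r': 1
  't': 1
Maximum count = 2
Most frequent = 'n' (2 times each)


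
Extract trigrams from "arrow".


Word: "arrow" (length 5)
Number of trigrams = 5 - 3 + 1 = 3
  Position 0: "arr"
  Position 1: "rro"
  Position 2: "row"
Trigrams = "arr", "rro", "row"


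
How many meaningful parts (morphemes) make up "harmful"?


Word: "harmful"
Morphemes: harm / -ful
Each morpheme carries meaning
= 2 morphemes


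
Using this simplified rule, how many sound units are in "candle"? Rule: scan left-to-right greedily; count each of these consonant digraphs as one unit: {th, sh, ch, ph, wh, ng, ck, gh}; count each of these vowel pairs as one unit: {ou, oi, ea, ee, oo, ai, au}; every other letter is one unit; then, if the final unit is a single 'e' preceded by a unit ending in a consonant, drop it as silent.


Word: "candle" (6 letters)
Left-to-right scan:
  1. 'c' (letter)
  2. 'a' (letter)
  3. 'n' (letter)
  4. 'd' (letter)
  5. 'l' (letter)
  6. 'e' (letter)
Units from scan: 6
Final unit is 'e' after a consonant -> drop as silent (-1)
Sound units = 5 units


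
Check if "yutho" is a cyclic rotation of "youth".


Word: "youth", Candidate: "yutho"
Method: check if candidate is substring of word+word
"youthyouth" contains "yutho"? No
Is rotation = No


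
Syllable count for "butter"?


Word: "butter"
Syllable breakdown: but · ter
Counting: 2 parts
= 2 syllables


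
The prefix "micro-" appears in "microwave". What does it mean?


Prefix: micro-
As in: microwave -> micro- + wave
Meaning = small


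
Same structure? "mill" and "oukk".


Pattern of "mill": [0, 1, 2, 2]
Pattern of "oukk": [0, 1, 2, 2]
Patterns match
Same pattern = Yes


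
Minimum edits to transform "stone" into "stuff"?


Word 1: "stone" (length 5)
Word 2: "stuff" (length 5)
One optimal edit sequence (insert/delete/substitute each cost 1):
  1. keep 's'
  2. keep 't'
  3. substitute 'o' -> 'u'  (+1)
  4. substitute 'n' -> 'f'  (+1)
  5. substitute 'e' -> 'f'  (+1)
Total edit operations: 3
Edit distance = 3


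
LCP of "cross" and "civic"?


Word 1: "cross"
Word 2: "civic"
Comparing from start:
  Pos 0: 'c' == 'c'
  Pos 1: 'r' != 'i' (stop)
LCP = "c" (length 1)


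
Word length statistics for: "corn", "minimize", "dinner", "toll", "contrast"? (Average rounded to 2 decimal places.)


Lengths: "corn"=4, "minimize"=8, "dinner"=6, "toll"=4, "contrast"=8
Sum = 30, Count = 5
Average = 30/5 = 6.00
= avg=6.00, min=4, max=8


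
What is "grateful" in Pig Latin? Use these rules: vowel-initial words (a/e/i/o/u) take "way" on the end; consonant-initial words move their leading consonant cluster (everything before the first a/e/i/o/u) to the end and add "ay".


Word: "grateful"
Starts with consonant(s) → move to end, add 'ay'
Consonant cluster: "gr"
Pig Latin = "atefulgray"


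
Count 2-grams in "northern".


Word: "northern" (length 8)
Number of 2-grams = length - 2 + 1 = 8 - 2 + 1
= 7


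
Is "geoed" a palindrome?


Word: "geoed"
Reversed: "deoeg"
Forward == Backward? geoed != deoeg
Palindrome = No


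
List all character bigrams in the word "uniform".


Word: "uniform" (length 7)
Number of bigrams = 7 - 2 + 1 = 6
  Position 0: "un"
  Position 1: "ni"
  Position 2: "if"
  Position 3: "fo"
  Position 4: "or"
  Position 5: "rm"
Bigrams = "un", "ni", "if", "fo", "or", "rm"


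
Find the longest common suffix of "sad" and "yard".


Word 1: "sad"
Word 2: "yard"
Comparing from end:
  Pos -1: 'd' == 'd'
  Pos -2: 'a' != 'r' (stop)
LCS = "d" (length 1)


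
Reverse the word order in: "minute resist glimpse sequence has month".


Original: "minute resist glimpse sequence has month"
Words (1..n): minute | resist | glimpse | sequence | has | month
Reversed (n..1): month | has | sequence | glimpse | resist | minute
Result = "month has sequence glimpse resist minute"


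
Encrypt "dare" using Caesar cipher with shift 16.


Word: "dare"
Shift: 16
Each letter → (letter + shift) mod 26:
  'd' (3) + 16 = 19 → 't'
  'a' (0) + 16 = 16 → 'q'
  'r' (17) + 16 = 7 → 'h'
  'e' (4) + 16 = 20 → 'u'
Result = "tqhu"


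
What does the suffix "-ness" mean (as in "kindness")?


Suffix: -ness
As in: kindness -> kind + -ness
Meaning = state of being


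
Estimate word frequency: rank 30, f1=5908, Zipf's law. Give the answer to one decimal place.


Zipf's law: f(r) = f(1) / r
f(1) = 5908
f(30) = 5908 / 30
= 196.9 occurrences


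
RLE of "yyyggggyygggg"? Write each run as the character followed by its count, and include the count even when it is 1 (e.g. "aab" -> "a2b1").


String: "yyyggggyygggg"
Scanning for consecutive runs:
  'y' x 3
  'g' x 4
  'y' x 2
  'g' x 4
RLE = "y3g4y2g4"


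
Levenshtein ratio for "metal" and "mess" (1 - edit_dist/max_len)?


Word 1: "metal" (length 5)
Word 2: "mess" (length 4)
One optimal edit sequence:
  1. keep 'm'
  2. keep 'e'
  3. delete 't'  (+1)
  4. substitute 'a' -> 's'  (+1)
  5. substitute 'l' -> 's'  (+1)
Edit distance = 3
Max length = max(5, 4) = 5
Similarity = 1 - 3/5
= 0.4000


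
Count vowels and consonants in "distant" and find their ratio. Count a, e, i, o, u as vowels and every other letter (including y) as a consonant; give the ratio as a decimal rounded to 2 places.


Word: "distant"
Vowels (a,e,i,o,u): 2
Consonants: 5
Ratio = 2/5
= 0.40


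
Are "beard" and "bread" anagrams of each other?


Word 1: "beard" → sorted: abder
Word 2: "bread" → sorted: abder
Same letters? abder == abder
Anagram = Yes


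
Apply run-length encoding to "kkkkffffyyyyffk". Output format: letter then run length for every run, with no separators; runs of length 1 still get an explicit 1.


String: "kkkkffffyyyyffk"
Scanning for consecutive runs:
  'k' x 4
  'f' x 4
  'y' x 4
  'f' x 2
  'k' x 1
RLE = "k4f4y4f2k1"


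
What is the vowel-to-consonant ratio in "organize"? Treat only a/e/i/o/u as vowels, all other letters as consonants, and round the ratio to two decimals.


Word: "organize"
Vowels (a,e,i,o,u): 4
Consonants: 4
Ratio = 4/4
= 1.00


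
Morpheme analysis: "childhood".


Word: "childhood"
Morphemes: child | -hood
Each morpheme carries meaning
= 2 morphemes


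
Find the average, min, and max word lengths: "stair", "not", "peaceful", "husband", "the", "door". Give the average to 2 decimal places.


Lengths: "stair"=5, "not"=3, "peaceful"=8, "husband"=7, "the"=3, "door"=4
Sum = 30, Count = 6
Average = 30/6 = 5.00
= avg=5.00, min=3, max=8


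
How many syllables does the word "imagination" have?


Word: "imagination"
Syllable breakdown: i / mag / i / na / tion
Counting: 5 parts
= 5 syllables


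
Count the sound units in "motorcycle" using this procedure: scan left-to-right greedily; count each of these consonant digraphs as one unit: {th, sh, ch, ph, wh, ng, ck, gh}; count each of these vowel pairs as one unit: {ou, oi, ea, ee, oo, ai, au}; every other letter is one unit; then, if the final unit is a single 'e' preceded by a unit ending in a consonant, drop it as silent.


Word: "motorcycle" (10 letters)
Left-to-right scan:
  (1) 'm' (letter)
  (2) 'o' (letter)
  (3) 't' (letter)
  (4) 'o' (letter)
  (5) 'r' (letter)
  (6) 'c' (letter)
  (7) 'y' (letter)
  (8) 'c' (letter)
  (9) 'l' (letter)
  (10) 'e' (letter)
Units from scan: 10
Final unit is 'e' after a consonant -> drop as silent (-1)
Sound units = 9 units
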